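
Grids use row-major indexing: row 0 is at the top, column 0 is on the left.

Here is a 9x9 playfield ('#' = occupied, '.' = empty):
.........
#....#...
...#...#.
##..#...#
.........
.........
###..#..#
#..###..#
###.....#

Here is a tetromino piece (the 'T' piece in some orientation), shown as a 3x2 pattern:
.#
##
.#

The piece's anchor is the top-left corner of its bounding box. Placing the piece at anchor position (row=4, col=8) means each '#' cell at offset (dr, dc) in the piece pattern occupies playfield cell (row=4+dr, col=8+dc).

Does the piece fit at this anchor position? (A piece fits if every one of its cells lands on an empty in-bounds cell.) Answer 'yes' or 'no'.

Answer: no

Derivation:
Check each piece cell at anchor (4, 8):
  offset (0,1) -> (4,9): out of bounds -> FAIL
  offset (1,0) -> (5,8): empty -> OK
  offset (1,1) -> (5,9): out of bounds -> FAIL
  offset (2,1) -> (6,9): out of bounds -> FAIL
All cells valid: no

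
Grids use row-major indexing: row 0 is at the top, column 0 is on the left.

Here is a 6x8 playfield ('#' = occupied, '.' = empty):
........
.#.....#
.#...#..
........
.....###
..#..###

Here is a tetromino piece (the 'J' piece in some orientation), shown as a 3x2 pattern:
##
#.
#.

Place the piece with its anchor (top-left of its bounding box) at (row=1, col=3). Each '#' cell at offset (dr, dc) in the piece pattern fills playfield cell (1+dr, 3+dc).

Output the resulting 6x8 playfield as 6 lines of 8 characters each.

Answer: ........
.#.##..#
.#.#.#..
...#....
.....###
..#..###

Derivation:
Fill (1+0,3+0) = (1,3)
Fill (1+0,3+1) = (1,4)
Fill (1+1,3+0) = (2,3)
Fill (1+2,3+0) = (3,3)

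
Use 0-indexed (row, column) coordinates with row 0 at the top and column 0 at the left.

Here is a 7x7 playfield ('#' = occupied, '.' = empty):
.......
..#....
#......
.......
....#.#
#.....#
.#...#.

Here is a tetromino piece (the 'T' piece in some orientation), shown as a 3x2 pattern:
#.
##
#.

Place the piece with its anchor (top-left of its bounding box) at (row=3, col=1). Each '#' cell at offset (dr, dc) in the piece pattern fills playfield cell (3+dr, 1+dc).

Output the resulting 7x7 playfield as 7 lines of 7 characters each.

Fill (3+0,1+0) = (3,1)
Fill (3+1,1+0) = (4,1)
Fill (3+1,1+1) = (4,2)
Fill (3+2,1+0) = (5,1)

Answer: .......
..#....
#......
.#.....
.##.#.#
##....#
.#...#.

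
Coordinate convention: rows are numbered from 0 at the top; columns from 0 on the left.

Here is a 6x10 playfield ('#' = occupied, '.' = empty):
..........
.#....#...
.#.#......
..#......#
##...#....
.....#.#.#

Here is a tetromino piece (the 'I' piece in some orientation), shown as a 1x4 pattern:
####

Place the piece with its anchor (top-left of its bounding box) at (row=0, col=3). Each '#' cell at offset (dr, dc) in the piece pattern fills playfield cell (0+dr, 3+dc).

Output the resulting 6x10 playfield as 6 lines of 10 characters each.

Fill (0+0,3+0) = (0,3)
Fill (0+0,3+1) = (0,4)
Fill (0+0,3+2) = (0,5)
Fill (0+0,3+3) = (0,6)

Answer: ...####...
.#....#...
.#.#......
..#......#
##...#....
.....#.#.#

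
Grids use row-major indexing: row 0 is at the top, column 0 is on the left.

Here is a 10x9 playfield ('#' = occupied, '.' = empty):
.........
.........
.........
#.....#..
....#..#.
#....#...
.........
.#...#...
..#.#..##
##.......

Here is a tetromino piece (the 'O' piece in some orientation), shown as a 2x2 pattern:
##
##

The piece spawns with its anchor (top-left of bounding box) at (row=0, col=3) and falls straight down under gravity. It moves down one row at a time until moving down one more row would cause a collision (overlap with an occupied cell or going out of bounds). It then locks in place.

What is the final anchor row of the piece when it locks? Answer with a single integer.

Spawn at (row=0, col=3). Try each row:
  row 0: fits
  row 1: fits
  row 2: fits
  row 3: blocked -> lock at row 2

Answer: 2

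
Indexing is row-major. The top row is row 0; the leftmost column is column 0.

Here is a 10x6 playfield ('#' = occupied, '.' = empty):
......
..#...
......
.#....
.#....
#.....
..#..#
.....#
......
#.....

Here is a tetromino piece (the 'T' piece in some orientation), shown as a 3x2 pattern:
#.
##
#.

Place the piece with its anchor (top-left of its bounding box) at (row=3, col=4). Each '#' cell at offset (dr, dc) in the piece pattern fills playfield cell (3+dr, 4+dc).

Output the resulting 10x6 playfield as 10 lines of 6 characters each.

Answer: ......
..#...
......
.#..#.
.#..##
#...#.
..#..#
.....#
......
#.....

Derivation:
Fill (3+0,4+0) = (3,4)
Fill (3+1,4+0) = (4,4)
Fill (3+1,4+1) = (4,5)
Fill (3+2,4+0) = (5,4)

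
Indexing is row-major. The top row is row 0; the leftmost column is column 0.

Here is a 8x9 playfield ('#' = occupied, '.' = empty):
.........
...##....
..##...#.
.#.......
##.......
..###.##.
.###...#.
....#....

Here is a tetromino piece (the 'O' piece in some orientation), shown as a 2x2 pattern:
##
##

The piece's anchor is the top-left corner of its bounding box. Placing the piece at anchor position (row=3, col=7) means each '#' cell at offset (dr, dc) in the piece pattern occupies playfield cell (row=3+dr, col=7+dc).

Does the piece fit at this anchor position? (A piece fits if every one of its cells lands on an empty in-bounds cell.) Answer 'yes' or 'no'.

Check each piece cell at anchor (3, 7):
  offset (0,0) -> (3,7): empty -> OK
  offset (0,1) -> (3,8): empty -> OK
  offset (1,0) -> (4,7): empty -> OK
  offset (1,1) -> (4,8): empty -> OK
All cells valid: yes

Answer: yes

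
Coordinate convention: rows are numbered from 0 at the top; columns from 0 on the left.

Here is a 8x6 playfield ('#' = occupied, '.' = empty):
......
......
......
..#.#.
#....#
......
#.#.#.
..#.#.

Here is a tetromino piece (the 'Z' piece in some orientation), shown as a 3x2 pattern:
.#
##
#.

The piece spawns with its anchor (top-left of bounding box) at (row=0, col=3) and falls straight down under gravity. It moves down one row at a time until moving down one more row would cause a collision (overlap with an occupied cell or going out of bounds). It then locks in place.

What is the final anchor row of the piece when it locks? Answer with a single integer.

Answer: 1

Derivation:
Spawn at (row=0, col=3). Try each row:
  row 0: fits
  row 1: fits
  row 2: blocked -> lock at row 1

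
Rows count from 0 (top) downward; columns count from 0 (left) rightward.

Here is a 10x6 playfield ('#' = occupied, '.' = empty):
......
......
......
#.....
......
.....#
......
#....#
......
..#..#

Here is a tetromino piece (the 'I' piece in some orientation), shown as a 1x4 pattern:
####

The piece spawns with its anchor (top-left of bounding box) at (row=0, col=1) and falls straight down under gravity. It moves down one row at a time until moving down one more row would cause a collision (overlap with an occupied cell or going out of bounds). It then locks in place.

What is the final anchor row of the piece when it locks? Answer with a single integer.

Answer: 8

Derivation:
Spawn at (row=0, col=1). Try each row:
  row 0: fits
  row 1: fits
  row 2: fits
  row 3: fits
  row 4: fits
  row 5: fits
  row 6: fits
  row 7: fits
  row 8: fits
  row 9: blocked -> lock at row 8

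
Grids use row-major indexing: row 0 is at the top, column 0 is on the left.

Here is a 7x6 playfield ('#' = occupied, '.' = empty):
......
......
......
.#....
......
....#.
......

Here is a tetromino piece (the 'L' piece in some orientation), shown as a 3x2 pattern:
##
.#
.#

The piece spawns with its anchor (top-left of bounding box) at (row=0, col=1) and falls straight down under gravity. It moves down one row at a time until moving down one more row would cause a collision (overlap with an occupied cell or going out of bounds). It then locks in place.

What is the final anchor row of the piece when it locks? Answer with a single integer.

Spawn at (row=0, col=1). Try each row:
  row 0: fits
  row 1: fits
  row 2: fits
  row 3: blocked -> lock at row 2

Answer: 2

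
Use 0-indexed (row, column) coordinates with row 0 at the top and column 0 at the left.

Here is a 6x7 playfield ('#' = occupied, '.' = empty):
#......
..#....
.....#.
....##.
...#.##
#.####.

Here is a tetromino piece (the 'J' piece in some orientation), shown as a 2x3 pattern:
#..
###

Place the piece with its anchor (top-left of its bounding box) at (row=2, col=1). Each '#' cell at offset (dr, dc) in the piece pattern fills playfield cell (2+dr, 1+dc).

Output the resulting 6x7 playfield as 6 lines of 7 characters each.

Answer: #......
..#....
.#...#.
.#####.
...#.##
#.####.

Derivation:
Fill (2+0,1+0) = (2,1)
Fill (2+1,1+0) = (3,1)
Fill (2+1,1+1) = (3,2)
Fill (2+1,1+2) = (3,3)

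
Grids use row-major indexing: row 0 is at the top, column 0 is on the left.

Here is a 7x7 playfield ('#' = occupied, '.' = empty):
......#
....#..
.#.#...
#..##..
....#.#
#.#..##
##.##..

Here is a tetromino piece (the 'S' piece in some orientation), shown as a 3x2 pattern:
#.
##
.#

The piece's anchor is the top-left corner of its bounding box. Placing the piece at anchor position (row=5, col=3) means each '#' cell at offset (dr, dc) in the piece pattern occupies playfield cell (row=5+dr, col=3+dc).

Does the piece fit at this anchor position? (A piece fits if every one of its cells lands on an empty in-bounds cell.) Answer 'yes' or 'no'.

Check each piece cell at anchor (5, 3):
  offset (0,0) -> (5,3): empty -> OK
  offset (1,0) -> (6,3): occupied ('#') -> FAIL
  offset (1,1) -> (6,4): occupied ('#') -> FAIL
  offset (2,1) -> (7,4): out of bounds -> FAIL
All cells valid: no

Answer: no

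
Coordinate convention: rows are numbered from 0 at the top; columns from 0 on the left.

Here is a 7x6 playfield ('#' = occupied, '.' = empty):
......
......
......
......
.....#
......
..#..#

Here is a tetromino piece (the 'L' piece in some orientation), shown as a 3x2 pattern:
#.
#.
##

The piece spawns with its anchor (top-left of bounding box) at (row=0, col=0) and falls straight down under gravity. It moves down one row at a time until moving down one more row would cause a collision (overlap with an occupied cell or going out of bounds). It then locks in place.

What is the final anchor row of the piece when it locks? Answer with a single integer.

Spawn at (row=0, col=0). Try each row:
  row 0: fits
  row 1: fits
  row 2: fits
  row 3: fits
  row 4: fits
  row 5: blocked -> lock at row 4

Answer: 4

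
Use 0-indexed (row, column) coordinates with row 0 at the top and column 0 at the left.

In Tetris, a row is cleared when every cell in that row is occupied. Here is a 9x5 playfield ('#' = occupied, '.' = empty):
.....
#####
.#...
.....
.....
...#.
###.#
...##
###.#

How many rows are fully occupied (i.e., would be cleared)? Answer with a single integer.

Check each row:
  row 0: 5 empty cells -> not full
  row 1: 0 empty cells -> FULL (clear)
  row 2: 4 empty cells -> not full
  row 3: 5 empty cells -> not full
  row 4: 5 empty cells -> not full
  row 5: 4 empty cells -> not full
  row 6: 1 empty cell -> not full
  row 7: 3 empty cells -> not full
  row 8: 1 empty cell -> not full
Total rows cleared: 1

Answer: 1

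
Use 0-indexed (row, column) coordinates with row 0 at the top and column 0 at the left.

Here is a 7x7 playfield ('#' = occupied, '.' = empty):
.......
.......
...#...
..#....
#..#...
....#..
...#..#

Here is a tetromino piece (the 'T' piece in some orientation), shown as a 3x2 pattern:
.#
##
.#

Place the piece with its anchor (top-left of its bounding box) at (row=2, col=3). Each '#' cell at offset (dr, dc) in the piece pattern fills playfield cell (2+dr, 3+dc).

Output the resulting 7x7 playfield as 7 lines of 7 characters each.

Fill (2+0,3+1) = (2,4)
Fill (2+1,3+0) = (3,3)
Fill (2+1,3+1) = (3,4)
Fill (2+2,3+1) = (4,4)

Answer: .......
.......
...##..
..###..
#..##..
....#..
...#..#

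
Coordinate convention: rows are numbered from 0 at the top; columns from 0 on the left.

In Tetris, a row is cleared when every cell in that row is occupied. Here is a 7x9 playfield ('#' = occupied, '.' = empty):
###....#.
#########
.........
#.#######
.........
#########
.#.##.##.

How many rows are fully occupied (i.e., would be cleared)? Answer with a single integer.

Answer: 2

Derivation:
Check each row:
  row 0: 5 empty cells -> not full
  row 1: 0 empty cells -> FULL (clear)
  row 2: 9 empty cells -> not full
  row 3: 1 empty cell -> not full
  row 4: 9 empty cells -> not full
  row 5: 0 empty cells -> FULL (clear)
  row 6: 4 empty cells -> not full
Total rows cleared: 2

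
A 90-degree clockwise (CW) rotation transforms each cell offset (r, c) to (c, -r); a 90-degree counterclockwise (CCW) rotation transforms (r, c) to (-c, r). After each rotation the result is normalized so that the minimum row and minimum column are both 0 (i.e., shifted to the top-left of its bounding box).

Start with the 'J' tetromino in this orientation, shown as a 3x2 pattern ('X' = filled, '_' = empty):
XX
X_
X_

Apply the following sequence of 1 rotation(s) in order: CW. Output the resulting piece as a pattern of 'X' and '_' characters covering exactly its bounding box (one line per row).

Start:
XX
X_
X_
After rotation 1 (CW):
XXX
__X

Answer: XXX
__X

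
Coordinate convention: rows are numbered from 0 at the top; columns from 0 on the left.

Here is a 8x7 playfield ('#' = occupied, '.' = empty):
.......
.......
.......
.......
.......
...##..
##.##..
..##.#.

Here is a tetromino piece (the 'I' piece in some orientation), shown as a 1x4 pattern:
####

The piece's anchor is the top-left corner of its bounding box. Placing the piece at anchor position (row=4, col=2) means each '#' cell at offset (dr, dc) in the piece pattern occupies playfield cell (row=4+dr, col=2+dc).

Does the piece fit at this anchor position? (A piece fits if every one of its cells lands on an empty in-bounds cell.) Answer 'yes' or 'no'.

Check each piece cell at anchor (4, 2):
  offset (0,0) -> (4,2): empty -> OK
  offset (0,1) -> (4,3): empty -> OK
  offset (0,2) -> (4,4): empty -> OK
  offset (0,3) -> (4,5): empty -> OK
All cells valid: yes

Answer: yes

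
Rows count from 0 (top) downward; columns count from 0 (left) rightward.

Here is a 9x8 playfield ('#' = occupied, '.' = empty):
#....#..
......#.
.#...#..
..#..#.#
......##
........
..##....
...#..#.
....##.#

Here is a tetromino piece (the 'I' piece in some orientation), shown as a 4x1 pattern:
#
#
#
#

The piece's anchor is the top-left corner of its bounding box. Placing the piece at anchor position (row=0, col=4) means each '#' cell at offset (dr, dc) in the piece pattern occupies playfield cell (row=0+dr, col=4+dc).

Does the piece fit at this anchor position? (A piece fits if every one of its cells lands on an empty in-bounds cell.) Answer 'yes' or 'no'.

Check each piece cell at anchor (0, 4):
  offset (0,0) -> (0,4): empty -> OK
  offset (1,0) -> (1,4): empty -> OK
  offset (2,0) -> (2,4): empty -> OK
  offset (3,0) -> (3,4): empty -> OK
All cells valid: yes

Answer: yes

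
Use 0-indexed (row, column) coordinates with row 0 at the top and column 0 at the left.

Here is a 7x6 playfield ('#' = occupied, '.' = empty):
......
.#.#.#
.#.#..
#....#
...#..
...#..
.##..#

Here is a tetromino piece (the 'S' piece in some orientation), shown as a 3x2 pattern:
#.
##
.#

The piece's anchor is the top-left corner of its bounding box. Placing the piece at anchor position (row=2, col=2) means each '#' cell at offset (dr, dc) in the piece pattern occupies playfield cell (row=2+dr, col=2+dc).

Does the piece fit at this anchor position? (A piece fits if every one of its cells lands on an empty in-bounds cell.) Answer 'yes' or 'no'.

Check each piece cell at anchor (2, 2):
  offset (0,0) -> (2,2): empty -> OK
  offset (1,0) -> (3,2): empty -> OK
  offset (1,1) -> (3,3): empty -> OK
  offset (2,1) -> (4,3): occupied ('#') -> FAIL
All cells valid: no

Answer: no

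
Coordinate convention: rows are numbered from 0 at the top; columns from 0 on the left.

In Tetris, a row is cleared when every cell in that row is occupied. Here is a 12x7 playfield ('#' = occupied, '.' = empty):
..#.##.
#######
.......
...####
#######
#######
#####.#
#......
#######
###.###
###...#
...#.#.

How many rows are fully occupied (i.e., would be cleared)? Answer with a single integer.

Answer: 4

Derivation:
Check each row:
  row 0: 4 empty cells -> not full
  row 1: 0 empty cells -> FULL (clear)
  row 2: 7 empty cells -> not full
  row 3: 3 empty cells -> not full
  row 4: 0 empty cells -> FULL (clear)
  row 5: 0 empty cells -> FULL (clear)
  row 6: 1 empty cell -> not full
  row 7: 6 empty cells -> not full
  row 8: 0 empty cells -> FULL (clear)
  row 9: 1 empty cell -> not full
  row 10: 3 empty cells -> not full
  row 11: 5 empty cells -> not full
Total rows cleared: 4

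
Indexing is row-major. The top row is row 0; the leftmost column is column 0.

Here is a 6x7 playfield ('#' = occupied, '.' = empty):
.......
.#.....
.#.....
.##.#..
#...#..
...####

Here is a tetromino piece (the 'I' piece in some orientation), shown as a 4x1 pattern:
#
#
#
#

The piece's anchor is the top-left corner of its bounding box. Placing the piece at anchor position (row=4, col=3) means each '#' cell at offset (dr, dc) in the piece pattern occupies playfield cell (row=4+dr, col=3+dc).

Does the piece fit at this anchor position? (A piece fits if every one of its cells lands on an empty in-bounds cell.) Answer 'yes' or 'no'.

Check each piece cell at anchor (4, 3):
  offset (0,0) -> (4,3): empty -> OK
  offset (1,0) -> (5,3): occupied ('#') -> FAIL
  offset (2,0) -> (6,3): out of bounds -> FAIL
  offset (3,0) -> (7,3): out of bounds -> FAIL
All cells valid: no

Answer: no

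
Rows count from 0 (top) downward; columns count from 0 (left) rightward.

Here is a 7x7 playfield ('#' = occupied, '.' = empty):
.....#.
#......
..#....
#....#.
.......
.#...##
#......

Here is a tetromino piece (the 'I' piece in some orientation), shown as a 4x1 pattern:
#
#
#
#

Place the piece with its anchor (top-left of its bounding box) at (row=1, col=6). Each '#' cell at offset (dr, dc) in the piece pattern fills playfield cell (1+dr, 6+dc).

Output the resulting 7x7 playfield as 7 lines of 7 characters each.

Fill (1+0,6+0) = (1,6)
Fill (1+1,6+0) = (2,6)
Fill (1+2,6+0) = (3,6)
Fill (1+3,6+0) = (4,6)

Answer: .....#.
#.....#
..#...#
#....##
......#
.#...##
#......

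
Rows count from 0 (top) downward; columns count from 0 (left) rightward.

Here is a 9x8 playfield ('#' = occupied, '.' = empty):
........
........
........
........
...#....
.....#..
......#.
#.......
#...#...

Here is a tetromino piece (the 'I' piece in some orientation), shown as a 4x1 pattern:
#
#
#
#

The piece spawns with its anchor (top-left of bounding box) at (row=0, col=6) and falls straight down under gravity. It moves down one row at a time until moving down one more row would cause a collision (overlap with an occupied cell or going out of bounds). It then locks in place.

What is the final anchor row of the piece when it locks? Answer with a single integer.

Spawn at (row=0, col=6). Try each row:
  row 0: fits
  row 1: fits
  row 2: fits
  row 3: blocked -> lock at row 2

Answer: 2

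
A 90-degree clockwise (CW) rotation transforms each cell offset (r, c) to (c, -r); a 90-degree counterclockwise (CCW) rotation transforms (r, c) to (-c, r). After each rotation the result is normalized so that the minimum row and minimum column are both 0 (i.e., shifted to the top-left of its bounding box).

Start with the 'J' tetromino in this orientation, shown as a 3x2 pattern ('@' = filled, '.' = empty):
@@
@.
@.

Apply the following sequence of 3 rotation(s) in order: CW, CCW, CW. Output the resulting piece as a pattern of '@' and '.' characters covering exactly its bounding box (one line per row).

Answer: @@@
..@

Derivation:
Start:
@@
@.
@.
After rotation 1 (CW):
@@@
..@
After rotation 2 (CCW):
@@
@.
@.
After rotation 3 (CW):
@@@
..@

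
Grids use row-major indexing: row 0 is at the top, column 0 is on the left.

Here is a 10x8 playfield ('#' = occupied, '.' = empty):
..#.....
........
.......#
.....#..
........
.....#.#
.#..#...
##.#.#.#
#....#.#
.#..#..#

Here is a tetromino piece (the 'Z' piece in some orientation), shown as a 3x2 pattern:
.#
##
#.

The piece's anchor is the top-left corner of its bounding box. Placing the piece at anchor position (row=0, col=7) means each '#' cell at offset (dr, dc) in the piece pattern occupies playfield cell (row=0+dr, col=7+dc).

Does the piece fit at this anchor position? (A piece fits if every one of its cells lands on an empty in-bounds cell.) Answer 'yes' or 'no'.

Check each piece cell at anchor (0, 7):
  offset (0,1) -> (0,8): out of bounds -> FAIL
  offset (1,0) -> (1,7): empty -> OK
  offset (1,1) -> (1,8): out of bounds -> FAIL
  offset (2,0) -> (2,7): occupied ('#') -> FAIL
All cells valid: no

Answer: no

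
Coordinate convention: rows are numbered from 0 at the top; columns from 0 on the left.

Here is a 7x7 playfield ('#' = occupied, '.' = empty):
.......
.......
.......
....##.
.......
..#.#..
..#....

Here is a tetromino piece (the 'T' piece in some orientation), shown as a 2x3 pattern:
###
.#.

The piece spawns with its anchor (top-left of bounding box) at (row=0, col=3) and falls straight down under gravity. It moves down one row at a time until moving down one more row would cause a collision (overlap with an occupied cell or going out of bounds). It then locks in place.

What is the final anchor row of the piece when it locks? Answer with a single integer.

Spawn at (row=0, col=3). Try each row:
  row 0: fits
  row 1: fits
  row 2: blocked -> lock at row 1

Answer: 1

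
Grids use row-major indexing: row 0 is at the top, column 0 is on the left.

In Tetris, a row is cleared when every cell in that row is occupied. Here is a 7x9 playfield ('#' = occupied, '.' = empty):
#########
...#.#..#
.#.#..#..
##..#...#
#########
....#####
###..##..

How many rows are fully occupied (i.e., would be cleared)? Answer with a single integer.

Check each row:
  row 0: 0 empty cells -> FULL (clear)
  row 1: 6 empty cells -> not full
  row 2: 6 empty cells -> not full
  row 3: 5 empty cells -> not full
  row 4: 0 empty cells -> FULL (clear)
  row 5: 4 empty cells -> not full
  row 6: 4 empty cells -> not full
Total rows cleared: 2

Answer: 2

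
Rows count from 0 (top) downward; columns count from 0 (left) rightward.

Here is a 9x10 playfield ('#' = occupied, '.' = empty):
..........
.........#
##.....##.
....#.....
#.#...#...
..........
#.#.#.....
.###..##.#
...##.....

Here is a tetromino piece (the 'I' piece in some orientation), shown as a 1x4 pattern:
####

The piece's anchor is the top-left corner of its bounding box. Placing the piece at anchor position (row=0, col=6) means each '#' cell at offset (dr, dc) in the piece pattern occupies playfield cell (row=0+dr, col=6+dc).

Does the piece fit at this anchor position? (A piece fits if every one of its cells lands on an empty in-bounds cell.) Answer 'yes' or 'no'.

Answer: yes

Derivation:
Check each piece cell at anchor (0, 6):
  offset (0,0) -> (0,6): empty -> OK
  offset (0,1) -> (0,7): empty -> OK
  offset (0,2) -> (0,8): empty -> OK
  offset (0,3) -> (0,9): empty -> OK
All cells valid: yes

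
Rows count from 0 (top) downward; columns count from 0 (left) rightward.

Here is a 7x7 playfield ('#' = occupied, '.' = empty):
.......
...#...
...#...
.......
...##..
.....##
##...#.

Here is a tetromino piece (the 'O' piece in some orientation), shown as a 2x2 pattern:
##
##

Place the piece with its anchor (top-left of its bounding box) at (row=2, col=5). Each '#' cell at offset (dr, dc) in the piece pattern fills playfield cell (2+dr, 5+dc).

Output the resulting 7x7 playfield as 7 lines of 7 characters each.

Answer: .......
...#...
...#.##
.....##
...##..
.....##
##...#.

Derivation:
Fill (2+0,5+0) = (2,5)
Fill (2+0,5+1) = (2,6)
Fill (2+1,5+0) = (3,5)
Fill (2+1,5+1) = (3,6)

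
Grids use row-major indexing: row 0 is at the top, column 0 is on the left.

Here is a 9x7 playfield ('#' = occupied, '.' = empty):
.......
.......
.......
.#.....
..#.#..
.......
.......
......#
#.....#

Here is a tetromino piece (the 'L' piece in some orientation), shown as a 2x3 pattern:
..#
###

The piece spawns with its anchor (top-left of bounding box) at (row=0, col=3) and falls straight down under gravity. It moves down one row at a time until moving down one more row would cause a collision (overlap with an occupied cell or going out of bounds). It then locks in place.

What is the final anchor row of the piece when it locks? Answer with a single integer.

Spawn at (row=0, col=3). Try each row:
  row 0: fits
  row 1: fits
  row 2: fits
  row 3: blocked -> lock at row 2

Answer: 2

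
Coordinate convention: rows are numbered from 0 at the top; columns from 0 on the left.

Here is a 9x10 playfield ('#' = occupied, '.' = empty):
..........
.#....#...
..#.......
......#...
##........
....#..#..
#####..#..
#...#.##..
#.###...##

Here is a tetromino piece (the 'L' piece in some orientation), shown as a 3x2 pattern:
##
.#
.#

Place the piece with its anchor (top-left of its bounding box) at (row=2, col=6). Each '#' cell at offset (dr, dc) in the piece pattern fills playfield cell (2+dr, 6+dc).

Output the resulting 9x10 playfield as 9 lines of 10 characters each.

Answer: ..........
.#....#...
..#...##..
......##..
##.....#..
....#..#..
#####..#..
#...#.##..
#.###...##

Derivation:
Fill (2+0,6+0) = (2,6)
Fill (2+0,6+1) = (2,7)
Fill (2+1,6+1) = (3,7)
Fill (2+2,6+1) = (4,7)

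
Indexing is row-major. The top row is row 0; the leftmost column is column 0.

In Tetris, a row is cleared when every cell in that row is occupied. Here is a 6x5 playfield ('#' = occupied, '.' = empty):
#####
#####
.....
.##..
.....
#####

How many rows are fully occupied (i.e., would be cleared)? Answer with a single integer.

Check each row:
  row 0: 0 empty cells -> FULL (clear)
  row 1: 0 empty cells -> FULL (clear)
  row 2: 5 empty cells -> not full
  row 3: 3 empty cells -> not full
  row 4: 5 empty cells -> not full
  row 5: 0 empty cells -> FULL (clear)
Total rows cleared: 3

Answer: 3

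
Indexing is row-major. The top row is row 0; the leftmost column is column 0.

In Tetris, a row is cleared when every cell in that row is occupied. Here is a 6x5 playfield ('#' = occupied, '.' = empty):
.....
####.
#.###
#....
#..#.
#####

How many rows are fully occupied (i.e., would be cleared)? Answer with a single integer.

Check each row:
  row 0: 5 empty cells -> not full
  row 1: 1 empty cell -> not full
  row 2: 1 empty cell -> not full
  row 3: 4 empty cells -> not full
  row 4: 3 empty cells -> not full
  row 5: 0 empty cells -> FULL (clear)
Total rows cleared: 1

Answer: 1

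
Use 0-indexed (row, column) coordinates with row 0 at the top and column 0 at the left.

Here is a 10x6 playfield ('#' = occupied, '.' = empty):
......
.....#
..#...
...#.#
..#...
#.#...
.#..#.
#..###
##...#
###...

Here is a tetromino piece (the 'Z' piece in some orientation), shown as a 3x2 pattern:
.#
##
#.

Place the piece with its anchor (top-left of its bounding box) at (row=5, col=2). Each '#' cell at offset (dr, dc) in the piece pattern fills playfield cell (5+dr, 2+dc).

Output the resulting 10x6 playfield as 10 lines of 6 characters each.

Fill (5+0,2+1) = (5,3)
Fill (5+1,2+0) = (6,2)
Fill (5+1,2+1) = (6,3)
Fill (5+2,2+0) = (7,2)

Answer: ......
.....#
..#...
...#.#
..#...
#.##..
.####.
#.####
##...#
###...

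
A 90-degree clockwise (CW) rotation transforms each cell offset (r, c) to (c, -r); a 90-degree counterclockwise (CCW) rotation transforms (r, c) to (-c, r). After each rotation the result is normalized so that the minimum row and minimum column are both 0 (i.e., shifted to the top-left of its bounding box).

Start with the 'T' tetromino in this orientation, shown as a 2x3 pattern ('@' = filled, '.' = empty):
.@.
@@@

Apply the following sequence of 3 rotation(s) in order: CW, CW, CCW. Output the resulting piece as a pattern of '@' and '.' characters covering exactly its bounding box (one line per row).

Answer: @.
@@
@.

Derivation:
Start:
.@.
@@@
After rotation 1 (CW):
@.
@@
@.
After rotation 2 (CW):
@@@
.@.
After rotation 3 (CCW):
@.
@@
@.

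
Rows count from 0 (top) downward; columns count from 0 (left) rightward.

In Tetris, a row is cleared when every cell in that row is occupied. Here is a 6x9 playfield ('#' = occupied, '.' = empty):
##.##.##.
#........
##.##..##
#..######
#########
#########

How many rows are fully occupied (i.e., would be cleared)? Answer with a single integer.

Check each row:
  row 0: 3 empty cells -> not full
  row 1: 8 empty cells -> not full
  row 2: 3 empty cells -> not full
  row 3: 2 empty cells -> not full
  row 4: 0 empty cells -> FULL (clear)
  row 5: 0 empty cells -> FULL (clear)
Total rows cleared: 2

Answer: 2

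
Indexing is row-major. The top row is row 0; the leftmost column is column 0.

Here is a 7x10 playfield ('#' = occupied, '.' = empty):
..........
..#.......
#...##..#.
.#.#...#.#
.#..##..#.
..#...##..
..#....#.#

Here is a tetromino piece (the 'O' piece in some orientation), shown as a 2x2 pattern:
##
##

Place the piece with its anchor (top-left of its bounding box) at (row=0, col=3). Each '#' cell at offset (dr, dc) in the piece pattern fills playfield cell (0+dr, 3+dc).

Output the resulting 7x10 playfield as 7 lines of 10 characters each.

Fill (0+0,3+0) = (0,3)
Fill (0+0,3+1) = (0,4)
Fill (0+1,3+0) = (1,3)
Fill (0+1,3+1) = (1,4)

Answer: ...##.....
..###.....
#...##..#.
.#.#...#.#
.#..##..#.
..#...##..
..#....#.#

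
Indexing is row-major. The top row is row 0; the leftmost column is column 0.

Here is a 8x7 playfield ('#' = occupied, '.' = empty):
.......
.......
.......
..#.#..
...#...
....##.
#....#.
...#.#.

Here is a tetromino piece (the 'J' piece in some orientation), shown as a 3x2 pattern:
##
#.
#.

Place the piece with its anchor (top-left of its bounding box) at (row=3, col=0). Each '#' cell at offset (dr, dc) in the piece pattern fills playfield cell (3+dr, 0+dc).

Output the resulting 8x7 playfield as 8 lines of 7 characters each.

Fill (3+0,0+0) = (3,0)
Fill (3+0,0+1) = (3,1)
Fill (3+1,0+0) = (4,0)
Fill (3+2,0+0) = (5,0)

Answer: .......
.......
.......
###.#..
#..#...
#...##.
#....#.
...#.#.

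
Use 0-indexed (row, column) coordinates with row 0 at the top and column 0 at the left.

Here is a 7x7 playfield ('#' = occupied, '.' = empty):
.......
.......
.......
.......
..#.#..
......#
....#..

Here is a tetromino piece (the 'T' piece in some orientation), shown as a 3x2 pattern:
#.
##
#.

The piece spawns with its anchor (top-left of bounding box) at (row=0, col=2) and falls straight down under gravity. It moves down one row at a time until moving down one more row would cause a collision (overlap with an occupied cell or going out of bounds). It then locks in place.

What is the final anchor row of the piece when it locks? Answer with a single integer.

Answer: 1

Derivation:
Spawn at (row=0, col=2). Try each row:
  row 0: fits
  row 1: fits
  row 2: blocked -> lock at row 1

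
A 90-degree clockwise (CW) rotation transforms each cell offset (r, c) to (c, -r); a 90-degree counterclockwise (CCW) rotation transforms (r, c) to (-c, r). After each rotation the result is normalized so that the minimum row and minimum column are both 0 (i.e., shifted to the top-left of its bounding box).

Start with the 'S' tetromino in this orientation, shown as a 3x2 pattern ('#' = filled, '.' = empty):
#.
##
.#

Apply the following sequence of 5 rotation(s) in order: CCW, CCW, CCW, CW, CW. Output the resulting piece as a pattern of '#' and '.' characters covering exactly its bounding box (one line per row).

Answer: .##
##.

Derivation:
Start:
#.
##
.#
After rotation 1 (CCW):
.##
##.
After rotation 2 (CCW):
#.
##
.#
After rotation 3 (CCW):
.##
##.
After rotation 4 (CW):
#.
##
.#
After rotation 5 (CW):
.##
##.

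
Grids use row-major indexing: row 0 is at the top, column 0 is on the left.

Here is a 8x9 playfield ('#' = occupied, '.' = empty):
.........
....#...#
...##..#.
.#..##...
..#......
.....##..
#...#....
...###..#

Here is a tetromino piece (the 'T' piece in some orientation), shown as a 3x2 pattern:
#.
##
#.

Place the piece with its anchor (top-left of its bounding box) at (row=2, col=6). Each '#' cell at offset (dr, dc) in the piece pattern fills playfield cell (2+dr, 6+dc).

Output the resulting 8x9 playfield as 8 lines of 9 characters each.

Answer: .........
....#...#
...##.##.
.#..####.
..#...#..
.....##..
#...#....
...###..#

Derivation:
Fill (2+0,6+0) = (2,6)
Fill (2+1,6+0) = (3,6)
Fill (2+1,6+1) = (3,7)
Fill (2+2,6+0) = (4,6)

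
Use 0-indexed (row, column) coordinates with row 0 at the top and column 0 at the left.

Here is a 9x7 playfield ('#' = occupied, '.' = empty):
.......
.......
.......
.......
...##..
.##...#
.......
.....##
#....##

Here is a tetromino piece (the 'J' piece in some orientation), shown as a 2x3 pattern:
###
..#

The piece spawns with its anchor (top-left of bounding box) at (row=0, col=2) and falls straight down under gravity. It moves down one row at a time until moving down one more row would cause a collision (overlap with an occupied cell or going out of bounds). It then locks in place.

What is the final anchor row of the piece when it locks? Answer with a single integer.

Spawn at (row=0, col=2). Try each row:
  row 0: fits
  row 1: fits
  row 2: fits
  row 3: blocked -> lock at row 2

Answer: 2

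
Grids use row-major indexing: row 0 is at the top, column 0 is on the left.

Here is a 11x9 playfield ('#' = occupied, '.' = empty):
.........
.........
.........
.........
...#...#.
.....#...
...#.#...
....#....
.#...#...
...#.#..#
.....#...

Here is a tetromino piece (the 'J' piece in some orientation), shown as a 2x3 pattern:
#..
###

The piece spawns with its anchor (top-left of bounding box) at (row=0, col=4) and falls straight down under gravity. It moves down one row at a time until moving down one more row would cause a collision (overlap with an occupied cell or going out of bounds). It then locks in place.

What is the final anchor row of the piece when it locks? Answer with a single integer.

Spawn at (row=0, col=4). Try each row:
  row 0: fits
  row 1: fits
  row 2: fits
  row 3: fits
  row 4: blocked -> lock at row 3

Answer: 3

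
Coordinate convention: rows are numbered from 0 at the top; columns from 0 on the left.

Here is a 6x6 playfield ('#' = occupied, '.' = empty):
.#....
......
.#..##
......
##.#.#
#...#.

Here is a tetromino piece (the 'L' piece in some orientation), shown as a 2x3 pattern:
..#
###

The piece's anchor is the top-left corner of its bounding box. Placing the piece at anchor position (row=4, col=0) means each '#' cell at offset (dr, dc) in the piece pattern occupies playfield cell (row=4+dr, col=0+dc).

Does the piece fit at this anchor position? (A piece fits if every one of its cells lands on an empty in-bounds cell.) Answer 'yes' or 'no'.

Answer: no

Derivation:
Check each piece cell at anchor (4, 0):
  offset (0,2) -> (4,2): empty -> OK
  offset (1,0) -> (5,0): occupied ('#') -> FAIL
  offset (1,1) -> (5,1): empty -> OK
  offset (1,2) -> (5,2): empty -> OK
All cells valid: no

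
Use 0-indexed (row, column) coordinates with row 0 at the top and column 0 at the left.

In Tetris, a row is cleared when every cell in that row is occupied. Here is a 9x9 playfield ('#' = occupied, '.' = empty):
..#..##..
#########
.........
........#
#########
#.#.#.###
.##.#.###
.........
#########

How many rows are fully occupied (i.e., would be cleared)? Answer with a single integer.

Check each row:
  row 0: 6 empty cells -> not full
  row 1: 0 empty cells -> FULL (clear)
  row 2: 9 empty cells -> not full
  row 3: 8 empty cells -> not full
  row 4: 0 empty cells -> FULL (clear)
  row 5: 3 empty cells -> not full
  row 6: 3 empty cells -> not full
  row 7: 9 empty cells -> not full
  row 8: 0 empty cells -> FULL (clear)
Total rows cleared: 3

Answer: 3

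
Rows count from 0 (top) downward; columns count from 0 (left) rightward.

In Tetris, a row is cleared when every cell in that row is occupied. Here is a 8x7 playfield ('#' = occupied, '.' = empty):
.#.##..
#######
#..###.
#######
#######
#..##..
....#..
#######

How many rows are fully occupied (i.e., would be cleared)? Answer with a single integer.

Answer: 4

Derivation:
Check each row:
  row 0: 4 empty cells -> not full
  row 1: 0 empty cells -> FULL (clear)
  row 2: 3 empty cells -> not full
  row 3: 0 empty cells -> FULL (clear)
  row 4: 0 empty cells -> FULL (clear)
  row 5: 4 empty cells -> not full
  row 6: 6 empty cells -> not full
  row 7: 0 empty cells -> FULL (clear)
Total rows cleared: 4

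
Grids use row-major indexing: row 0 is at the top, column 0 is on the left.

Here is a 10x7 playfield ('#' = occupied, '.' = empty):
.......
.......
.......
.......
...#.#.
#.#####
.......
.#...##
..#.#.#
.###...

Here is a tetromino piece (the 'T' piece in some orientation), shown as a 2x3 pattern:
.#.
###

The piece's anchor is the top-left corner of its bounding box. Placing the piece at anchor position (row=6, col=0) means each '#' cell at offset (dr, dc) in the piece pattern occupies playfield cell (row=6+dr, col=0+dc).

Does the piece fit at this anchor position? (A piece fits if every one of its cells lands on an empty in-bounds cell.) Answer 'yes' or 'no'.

Check each piece cell at anchor (6, 0):
  offset (0,1) -> (6,1): empty -> OK
  offset (1,0) -> (7,0): empty -> OK
  offset (1,1) -> (7,1): occupied ('#') -> FAIL
  offset (1,2) -> (7,2): empty -> OK
All cells valid: no

Answer: no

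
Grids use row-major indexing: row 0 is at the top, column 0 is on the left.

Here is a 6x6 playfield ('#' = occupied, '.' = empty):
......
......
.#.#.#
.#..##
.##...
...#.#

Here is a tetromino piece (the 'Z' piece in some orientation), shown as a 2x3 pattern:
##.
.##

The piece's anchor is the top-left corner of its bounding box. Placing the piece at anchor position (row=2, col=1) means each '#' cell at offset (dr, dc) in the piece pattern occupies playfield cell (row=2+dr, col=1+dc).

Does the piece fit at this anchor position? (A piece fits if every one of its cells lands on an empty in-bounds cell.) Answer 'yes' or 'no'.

Answer: no

Derivation:
Check each piece cell at anchor (2, 1):
  offset (0,0) -> (2,1): occupied ('#') -> FAIL
  offset (0,1) -> (2,2): empty -> OK
  offset (1,1) -> (3,2): empty -> OK
  offset (1,2) -> (3,3): empty -> OK
All cells valid: no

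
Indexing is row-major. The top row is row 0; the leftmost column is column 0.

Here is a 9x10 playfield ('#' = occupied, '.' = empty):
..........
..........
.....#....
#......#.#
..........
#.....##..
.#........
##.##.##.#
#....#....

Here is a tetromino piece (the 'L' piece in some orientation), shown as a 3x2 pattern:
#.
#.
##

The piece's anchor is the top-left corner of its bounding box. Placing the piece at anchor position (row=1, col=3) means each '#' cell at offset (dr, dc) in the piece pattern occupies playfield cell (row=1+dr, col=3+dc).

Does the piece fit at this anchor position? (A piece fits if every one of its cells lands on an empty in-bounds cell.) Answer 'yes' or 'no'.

Answer: yes

Derivation:
Check each piece cell at anchor (1, 3):
  offset (0,0) -> (1,3): empty -> OK
  offset (1,0) -> (2,3): empty -> OK
  offset (2,0) -> (3,3): empty -> OK
  offset (2,1) -> (3,4): empty -> OK
All cells valid: yes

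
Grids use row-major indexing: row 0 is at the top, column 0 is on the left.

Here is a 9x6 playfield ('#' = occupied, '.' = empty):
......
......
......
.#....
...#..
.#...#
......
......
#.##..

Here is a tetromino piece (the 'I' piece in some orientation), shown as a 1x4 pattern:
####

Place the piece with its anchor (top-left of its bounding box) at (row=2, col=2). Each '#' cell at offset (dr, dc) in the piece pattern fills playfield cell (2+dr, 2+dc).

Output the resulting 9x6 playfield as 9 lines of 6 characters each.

Fill (2+0,2+0) = (2,2)
Fill (2+0,2+1) = (2,3)
Fill (2+0,2+2) = (2,4)
Fill (2+0,2+3) = (2,5)

Answer: ......
......
..####
.#....
...#..
.#...#
......
......
#.##..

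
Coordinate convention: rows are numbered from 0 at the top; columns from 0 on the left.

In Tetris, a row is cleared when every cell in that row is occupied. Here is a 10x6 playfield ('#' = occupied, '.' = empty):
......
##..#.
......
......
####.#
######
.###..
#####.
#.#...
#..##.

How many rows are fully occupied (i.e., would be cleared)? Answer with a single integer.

Check each row:
  row 0: 6 empty cells -> not full
  row 1: 3 empty cells -> not full
  row 2: 6 empty cells -> not full
  row 3: 6 empty cells -> not full
  row 4: 1 empty cell -> not full
  row 5: 0 empty cells -> FULL (clear)
  row 6: 3 empty cells -> not full
  row 7: 1 empty cell -> not full
  row 8: 4 empty cells -> not full
  row 9: 3 empty cells -> not full
Total rows cleared: 1

Answer: 1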